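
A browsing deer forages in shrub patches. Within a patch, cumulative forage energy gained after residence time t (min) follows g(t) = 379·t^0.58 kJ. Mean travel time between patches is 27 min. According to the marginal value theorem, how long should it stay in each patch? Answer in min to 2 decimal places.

By the marginal value theorem, leave when the instantaneous gain rate g'(t) equals the habitat-wide average g(t)/(T + t).
g'(t) = 0.58·379·t^-0.42. Setting 0.58·379·t^-0.42 = 379·t^0.58/(27+t) gives 0.58(27+t) = t, so 0.42·t = 0.58×27.
t* = 0.58×27/0.42 = 37.29 min.

37.29 min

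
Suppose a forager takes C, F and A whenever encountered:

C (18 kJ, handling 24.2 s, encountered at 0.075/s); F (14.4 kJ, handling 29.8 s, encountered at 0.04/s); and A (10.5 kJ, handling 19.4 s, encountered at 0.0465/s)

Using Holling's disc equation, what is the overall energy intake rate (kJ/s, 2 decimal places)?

R = (0.075×18 + 0.04×14.4 + 0.0465×10.5) / (1 + 0.075×24.2 + 0.04×29.8 + 0.0465×19.4) = 2.414/4.909 = 0.4918 kJ/s.

0.49 kJ/s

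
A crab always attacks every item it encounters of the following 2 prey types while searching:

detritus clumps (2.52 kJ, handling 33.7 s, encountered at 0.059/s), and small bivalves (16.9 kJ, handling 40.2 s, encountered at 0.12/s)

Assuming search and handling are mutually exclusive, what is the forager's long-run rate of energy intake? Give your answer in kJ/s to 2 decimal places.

R = Σλ_iE_i / (1 + Σλ_ih_i)
Numerator: 0.059×2.52 + 0.12×16.9 = 2.177
Denominator: 1 + 0.059×33.7 + 0.12×40.2 = 7.812
R = 2.177/7.812 = 0.2786 kJ/s

0.28 kJ/s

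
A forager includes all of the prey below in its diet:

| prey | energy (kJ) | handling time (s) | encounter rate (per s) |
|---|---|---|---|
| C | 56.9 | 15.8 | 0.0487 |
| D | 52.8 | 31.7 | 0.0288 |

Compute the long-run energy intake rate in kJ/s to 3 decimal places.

1.600 kJ/s

R = Σλ_iE_i / (1 + Σλ_ih_i)
Numerator: 0.0487×56.9 + 0.0288×52.8 = 4.292
Denominator: 1 + 0.0487×15.8 + 0.0288×31.7 = 2.682
R = 4.292/2.682 = 1.6 kJ/s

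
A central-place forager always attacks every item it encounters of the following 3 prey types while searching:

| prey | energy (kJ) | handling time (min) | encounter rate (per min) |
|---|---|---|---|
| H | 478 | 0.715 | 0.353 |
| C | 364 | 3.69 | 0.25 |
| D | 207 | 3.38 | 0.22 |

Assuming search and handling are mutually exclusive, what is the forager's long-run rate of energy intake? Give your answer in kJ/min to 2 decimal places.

R = (0.353×478 + 0.25×364 + 0.22×207) / (1 + 0.353×0.715 + 0.25×3.69 + 0.22×3.38) = 305.3/2.918 = 104.6 kJ/min.

104.60 kJ/min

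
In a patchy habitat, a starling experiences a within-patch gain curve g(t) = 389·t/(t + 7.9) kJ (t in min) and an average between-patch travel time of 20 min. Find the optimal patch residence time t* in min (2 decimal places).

12.57 min

Optimal t* satisfies g'(t*) = g(t*)/(T + t*).
g'(t) = 389·7.9/(t + 7.9)². Setting 389·7.9/(t+7.9)² = 389t/[(t+7.9)(20+t)] gives 7.9(20+t) = t(t+7.9), so t² = 7.9×20 = 158.
t* = √158 = 12.57 min.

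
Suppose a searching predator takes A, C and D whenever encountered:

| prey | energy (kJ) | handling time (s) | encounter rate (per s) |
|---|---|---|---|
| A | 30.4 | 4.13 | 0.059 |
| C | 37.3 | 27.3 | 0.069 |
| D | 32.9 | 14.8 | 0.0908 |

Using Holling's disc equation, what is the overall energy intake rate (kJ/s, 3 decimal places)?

R = Σλ_iE_i / (1 + Σλ_ih_i)
Numerator: 0.059×30.4 + 0.069×37.3 + 0.0908×32.9 = 7.355
Denominator: 1 + 0.059×4.13 + 0.069×27.3 + 0.0908×14.8 = 4.471
R = 7.355/4.471 = 1.645 kJ/s

1.645 kJ/s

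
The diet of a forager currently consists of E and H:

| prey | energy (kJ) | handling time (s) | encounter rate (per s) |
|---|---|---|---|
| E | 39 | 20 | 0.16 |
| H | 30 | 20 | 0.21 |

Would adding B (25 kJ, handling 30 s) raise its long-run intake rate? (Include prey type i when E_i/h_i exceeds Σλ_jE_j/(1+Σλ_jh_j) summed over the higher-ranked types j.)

No

On E and H alone, R = ΣλE/(1+Σλh) = 12.54/8.4 = 1.493 kJ/s.
Profitability of B: 25/30 = 0.8333 kJ/s.
Since 0.8333 < R, time spent handling B is better spent searching.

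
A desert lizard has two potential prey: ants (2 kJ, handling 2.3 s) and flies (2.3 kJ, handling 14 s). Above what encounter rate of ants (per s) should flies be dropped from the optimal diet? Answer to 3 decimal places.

0.101 per s

The zero-one rule: include flies iff E₂/h₂ > λE₁/(1+λh₁). Equality gives the switch point.
λE₁h₂ = E₂ + λE₂h₁ ⇒ λ = E₂/(E₁h₂ − E₂h₁) = 2.3/(28 − 5.29) = 0.1013 per s.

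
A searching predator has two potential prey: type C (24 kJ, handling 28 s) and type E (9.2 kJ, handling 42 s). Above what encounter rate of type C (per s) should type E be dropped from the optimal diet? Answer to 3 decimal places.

At the threshold, the rate on type C alone equals the profitability of type E: λ·24/(1 + λ·28) = 9.2/42 = 0.219.
Rearranging, λ(24 − 0.219×28) = 0.219, so λ = 0.219/17.87 = 0.01226 per s.

0.012 per s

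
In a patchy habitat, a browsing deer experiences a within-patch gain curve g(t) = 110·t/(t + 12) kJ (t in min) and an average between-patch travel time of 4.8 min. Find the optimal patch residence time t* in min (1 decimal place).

Maximise g(t)/(T+t): set derivative to zero → g'(t)(T+t) = g(t).
g'(t) = 110·12/(t + 12)². Setting 110·12/(t+12)² = 110t/[(t+12)(4.8+t)] gives 12(4.8+t) = t(t+12), so t² = 12×4.8 = 57.6.
t* = √57.6 = 7.589 min.

7.6 min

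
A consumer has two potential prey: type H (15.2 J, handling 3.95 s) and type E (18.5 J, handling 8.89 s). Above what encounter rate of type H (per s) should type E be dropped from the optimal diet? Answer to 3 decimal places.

0.298 per s

Drop type E once their profitability E₂/h₂ falls below the rate achievable on type H alone: E₂/h₂ = λE₁/(1 + λh₁).
Solve for λ: λE₁h₂ = E₂(1 + λh₁) → λ(E₁h₂ − E₂h₁) = E₂ → λ = E₂/(E₁h₂ − E₂h₁).
λ = 18.5/(15.2×8.89 − 18.5×3.95) = 18.5/62.05 = 0.2981 per s.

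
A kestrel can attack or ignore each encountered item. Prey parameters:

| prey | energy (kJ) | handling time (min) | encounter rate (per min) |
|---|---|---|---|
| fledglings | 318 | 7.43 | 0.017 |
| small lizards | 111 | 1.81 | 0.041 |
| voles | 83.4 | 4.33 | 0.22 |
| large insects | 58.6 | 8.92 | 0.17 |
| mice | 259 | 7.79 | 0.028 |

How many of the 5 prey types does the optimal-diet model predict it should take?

Profitabilities (E/h, kJ/min): small lizards 61.3, fledglings 42.8, mice 33.2, voles 19.3, large insects 6.57. Add prey in this order while the next type's profitability exceeds the intake rate on those already taken.
Rate on top 1: 4.237. fledglings: 42.8 > 4.237 → include.
Rate on top 2: 8.294. mice: 33.2 > 8.294 → include.
Rate on top 3: 12.13. voles: 19.3 > 12.13 → include.
Rate on top 4: 15. large insects: 6.57 < 15 → exclude; stop.
Optimal diet: small lizards, fledglings, mice, voles — 4 of 5 types.

4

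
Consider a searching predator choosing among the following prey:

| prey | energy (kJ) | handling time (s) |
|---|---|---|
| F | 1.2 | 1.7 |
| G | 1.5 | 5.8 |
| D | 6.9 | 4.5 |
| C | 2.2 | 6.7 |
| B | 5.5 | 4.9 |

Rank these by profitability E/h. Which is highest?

D

In descending order of E/h:
D: 6.9/4.5 = 1.53 kJ/s
B: 5.5/4.9 = 1.12 kJ/s
F: 1.2/1.7 = 0.706 kJ/s
C: 2.2/6.7 = 0.328 kJ/s
G: 1.5/5.8 = 0.259 kJ/s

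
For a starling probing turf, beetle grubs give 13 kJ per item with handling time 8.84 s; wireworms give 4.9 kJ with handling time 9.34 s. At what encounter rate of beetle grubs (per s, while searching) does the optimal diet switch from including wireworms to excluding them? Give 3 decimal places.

0.063 per s

Drop wireworms once their profitability E₂/h₂ falls below the rate achievable on beetle grubs alone: E₂/h₂ = λE₁/(1 + λh₁).
Solve for λ: λE₁h₂ = E₂(1 + λh₁) → λ(E₁h₂ − E₂h₁) = E₂ → λ = E₂/(E₁h₂ − E₂h₁).
λ = 4.9/(13×9.34 − 4.9×8.84) = 4.9/78.1 = 0.06274 per s.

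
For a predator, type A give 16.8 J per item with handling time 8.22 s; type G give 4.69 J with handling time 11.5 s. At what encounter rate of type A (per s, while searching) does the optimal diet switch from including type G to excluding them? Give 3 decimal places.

0.030 per s

At the threshold, the rate on type A alone equals the profitability of type G: λ·16.8/(1 + λ·8.22) = 4.69/11.5 = 0.4078.
Rearranging, λ(16.8 − 0.4078×8.22) = 0.4078, so λ = 0.4078/13.45 = 0.03033 per s.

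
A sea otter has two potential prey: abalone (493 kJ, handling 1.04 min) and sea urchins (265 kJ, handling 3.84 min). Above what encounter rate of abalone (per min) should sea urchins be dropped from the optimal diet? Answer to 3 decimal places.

The zero-one rule: include sea urchins iff E₂/h₂ > λE₁/(1+λh₁). Equality gives the switch point.
λE₁h₂ = E₂ + λE₂h₁ ⇒ λ = E₂/(E₁h₂ − E₂h₁) = 265/(1893 − 275.6) = 0.1638 per min.

0.164 per min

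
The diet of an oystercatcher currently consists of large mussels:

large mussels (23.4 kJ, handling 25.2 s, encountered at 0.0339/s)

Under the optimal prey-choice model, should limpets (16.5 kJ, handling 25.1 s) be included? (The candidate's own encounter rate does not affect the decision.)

On large mussels alone, R = ΣλE/(1+Σλh) = 0.7933/1.854 = 0.4278 kJ/s.
limpets: E/h = 16.5/25.1 = 0.6574 kJ/s.
0.6574 > 0.4278, so adding limpets raises the average — include it.

Yes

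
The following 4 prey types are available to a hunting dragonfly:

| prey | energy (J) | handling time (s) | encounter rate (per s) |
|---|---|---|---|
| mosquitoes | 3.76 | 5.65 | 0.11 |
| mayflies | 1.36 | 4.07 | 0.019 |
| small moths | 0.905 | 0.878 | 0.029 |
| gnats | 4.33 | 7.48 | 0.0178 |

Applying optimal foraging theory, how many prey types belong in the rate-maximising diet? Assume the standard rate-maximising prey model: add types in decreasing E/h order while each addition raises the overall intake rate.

4

Profitabilities (E/h, J/s): small moths 1.03, mosquitoes 0.665, gnats 0.579, mayflies 0.334. Add prey in this order while the next type's profitability exceeds the intake rate on those already taken.
Rate on top 1: 0.02559. mosquitoes: 0.665 > 0.02559 → include.
Rate on top 2: 0.2671. gnats: 0.579 > 0.2671 → include.
Rate on top 3: 0.2904. mayflies: 0.334 > 0.2904 → include.
Optimal diet: small moths, mosquitoes, gnats, mayflies — 4 of 4 types.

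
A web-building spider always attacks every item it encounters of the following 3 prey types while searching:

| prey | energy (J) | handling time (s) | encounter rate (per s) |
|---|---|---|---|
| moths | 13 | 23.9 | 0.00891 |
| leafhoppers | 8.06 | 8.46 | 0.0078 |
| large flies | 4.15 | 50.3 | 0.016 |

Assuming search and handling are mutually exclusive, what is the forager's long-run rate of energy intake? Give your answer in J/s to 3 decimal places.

R = Σλ_iE_i / (1 + Σλ_ih_i)
Numerator: 0.00891×13 + 0.0078×8.06 + 0.016×4.15 = 0.2451
Denominator: 1 + 0.00891×23.9 + 0.0078×8.46 + 0.016×50.3 = 2.084
R = 0.2451/2.084 = 0.1176 J/s

0.118 J/s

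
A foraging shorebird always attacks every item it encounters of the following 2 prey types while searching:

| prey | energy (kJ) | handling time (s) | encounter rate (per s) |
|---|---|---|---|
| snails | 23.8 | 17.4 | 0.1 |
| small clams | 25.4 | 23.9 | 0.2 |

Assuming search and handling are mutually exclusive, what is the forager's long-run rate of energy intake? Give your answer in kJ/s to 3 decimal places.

0.992 kJ/s

Energy encountered per unit search time: 0.1×23.8 + 0.2×25.4 = 7.46 kJ/s.
Handling time per unit search time: 0.1×17.4 + 0.2×23.9 = 6.52.
Rate = 7.46/(1 + 6.52) = 0.992 kJ/s.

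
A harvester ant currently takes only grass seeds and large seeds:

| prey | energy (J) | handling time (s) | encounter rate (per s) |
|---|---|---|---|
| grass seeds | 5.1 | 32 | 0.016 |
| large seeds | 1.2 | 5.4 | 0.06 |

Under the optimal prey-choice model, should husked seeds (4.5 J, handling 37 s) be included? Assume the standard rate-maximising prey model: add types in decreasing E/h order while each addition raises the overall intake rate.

Yes

Current rate: (0.016×5.1 + 0.06×1.2)/(1 + 0.016×32 + 0.06×5.4) = 0.08366 J/s.
Profitability of husked seeds: 4.5/37 = 0.1216 J/s.
0.1216 > 0.08366, so adding husked seeds raises the average — include it.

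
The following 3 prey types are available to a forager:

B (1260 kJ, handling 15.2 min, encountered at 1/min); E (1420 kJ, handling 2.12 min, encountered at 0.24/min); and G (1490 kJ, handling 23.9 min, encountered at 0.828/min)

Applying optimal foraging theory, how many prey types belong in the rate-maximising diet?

1

Profitabilities (E/h, kJ/min): E 670, B 82.9, G 62.3. Add prey in this order while the next type's profitability exceeds the intake rate on those already taken.
Rate on top 1: 225.9. B: 82.9 < 225.9 → exclude; stop.
Optimal diet: E — 1 of 3 types.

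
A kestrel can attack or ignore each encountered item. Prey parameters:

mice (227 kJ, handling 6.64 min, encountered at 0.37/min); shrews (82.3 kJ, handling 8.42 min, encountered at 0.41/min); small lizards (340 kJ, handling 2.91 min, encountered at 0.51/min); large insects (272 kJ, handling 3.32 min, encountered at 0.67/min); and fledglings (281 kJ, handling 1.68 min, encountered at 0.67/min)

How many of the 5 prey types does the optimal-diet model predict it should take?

2

E/h in descending order: fledglings 167, small lizards 117, large insects 81.9, mice 34.2, shrews 9.77 kJ/min. The optimal diet is the largest prefix of this list for which every included type satisfies E_i/h_i > R on the types above it.
Rate on top 1: 88.57. small lizards: 117 > 88.57 → include.
Rate on top 2: 100.2. large insects: 81.9 < 100.2 → exclude; stop.
Optimal diet: fledglings, small lizards — 2 of 5 types.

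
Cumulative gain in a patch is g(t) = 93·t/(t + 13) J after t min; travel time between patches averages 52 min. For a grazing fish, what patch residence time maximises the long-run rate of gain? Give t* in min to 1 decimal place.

By the marginal value theorem, leave when the instantaneous gain rate g'(t) equals the habitat-wide average g(t)/(T + t).
g'(t) = 93·13/(t + 13)². Setting 93·13/(t+13)² = 93t/[(t+13)(52+t)] gives 13(52+t) = t(t+13), so t² = 13×52 = 676.
t* = √676 = 26 min.

26.0 min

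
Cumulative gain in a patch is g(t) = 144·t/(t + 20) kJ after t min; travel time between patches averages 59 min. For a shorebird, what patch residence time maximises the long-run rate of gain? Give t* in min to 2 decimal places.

34.35 min

Optimal t* satisfies g'(t*) = g(t*)/(T + t*).
g'(t) = 144·20/(t + 20)². Setting 144·20/(t+20)² = 144t/[(t+20)(59+t)] gives 20(59+t) = t(t+20), so t² = 20×59 = 1180.
t* = √1180 = 34.35 min.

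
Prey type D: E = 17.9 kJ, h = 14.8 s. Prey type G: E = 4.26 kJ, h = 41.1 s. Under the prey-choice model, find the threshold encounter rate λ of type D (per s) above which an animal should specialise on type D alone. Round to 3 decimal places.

The zero-one rule: include type G iff E₂/h₂ > λE₁/(1+λh₁). Equality gives the switch point.
λE₁h₂ = E₂ + λE₂h₁ ⇒ λ = E₂/(E₁h₂ − E₂h₁) = 4.26/(735.7 − 63.05) = 0.006333 per s.

0.006 per s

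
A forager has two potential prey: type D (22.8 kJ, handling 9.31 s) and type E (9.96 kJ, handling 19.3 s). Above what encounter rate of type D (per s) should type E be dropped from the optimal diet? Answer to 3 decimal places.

The zero-one rule: include type E iff E₂/h₂ > λE₁/(1+λh₁). Equality gives the switch point.
λE₁h₂ = E₂ + λE₂h₁ ⇒ λ = E₂/(E₁h₂ − E₂h₁) = 9.96/(440 − 92.73) = 0.02868 per s.

0.029 per s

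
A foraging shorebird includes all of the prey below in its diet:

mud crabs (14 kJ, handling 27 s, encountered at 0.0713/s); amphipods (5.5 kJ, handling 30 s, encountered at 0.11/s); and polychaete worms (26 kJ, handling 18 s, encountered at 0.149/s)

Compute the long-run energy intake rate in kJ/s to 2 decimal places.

R = (0.0713×14 + 0.11×5.5 + 0.149×26) / (1 + 0.0713×27 + 0.11×30 + 0.149×18) = 5.477/8.907 = 0.6149 kJ/s.

0.61 kJ/s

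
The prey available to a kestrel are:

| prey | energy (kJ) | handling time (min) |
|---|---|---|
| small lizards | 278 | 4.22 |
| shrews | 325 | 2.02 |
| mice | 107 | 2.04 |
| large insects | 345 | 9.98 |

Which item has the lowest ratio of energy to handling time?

In descending order of E/h:
shrews: 325/2.02 = 161 kJ/min
small lizards: 278/4.22 = 65.9 kJ/min
mice: 107/2.04 = 52.5 kJ/min
large insects: 345/9.98 = 34.6 kJ/min

large insects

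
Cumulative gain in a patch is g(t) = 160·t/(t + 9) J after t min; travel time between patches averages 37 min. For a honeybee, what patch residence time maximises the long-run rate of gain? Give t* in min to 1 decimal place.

By the marginal value theorem, leave when the instantaneous gain rate g'(t) equals the habitat-wide average g(t)/(T + t).
g'(t) = 160·9/(t + 9)². Setting 160·9/(t+9)² = 160t/[(t+9)(37+t)] gives 9(37+t) = t(t+9), so t² = 9×37 = 333.
t* = √333 = 18.25 min.

18.2 min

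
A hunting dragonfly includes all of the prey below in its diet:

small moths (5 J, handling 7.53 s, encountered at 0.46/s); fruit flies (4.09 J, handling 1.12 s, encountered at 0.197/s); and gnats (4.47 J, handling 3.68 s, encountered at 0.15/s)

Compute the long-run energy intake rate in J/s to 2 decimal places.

0.72 J/s

Energy encountered per unit search time: 0.46×5 + 0.197×4.09 + 0.15×4.47 = 3.776 J/s.
Handling time per unit search time: 0.46×7.53 + 0.197×1.12 + 0.15×3.68 = 4.236.
Rate = 3.776/(1 + 4.236) = 0.7211 J/s.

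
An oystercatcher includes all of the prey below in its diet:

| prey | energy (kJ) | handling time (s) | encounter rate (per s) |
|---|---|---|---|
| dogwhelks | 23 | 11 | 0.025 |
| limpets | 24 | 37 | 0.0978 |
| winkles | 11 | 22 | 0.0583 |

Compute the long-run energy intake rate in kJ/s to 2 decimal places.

0.58 kJ/s

Energy encountered per unit search time: 0.025×23 + 0.0978×24 + 0.0583×11 = 3.563 kJ/s.
Handling time per unit search time: 0.025×11 + 0.0978×37 + 0.0583×22 = 5.176.
Rate = 3.563/(1 + 5.176) = 0.577 kJ/s.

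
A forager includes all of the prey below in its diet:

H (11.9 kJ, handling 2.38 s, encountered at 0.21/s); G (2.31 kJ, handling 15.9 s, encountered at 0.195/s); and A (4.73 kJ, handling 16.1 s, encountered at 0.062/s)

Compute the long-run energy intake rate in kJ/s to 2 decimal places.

0.58 kJ/s

R = Σλ_iE_i / (1 + Σλ_ih_i)
Numerator: 0.21×11.9 + 0.195×2.31 + 0.062×4.73 = 3.243
Denominator: 1 + 0.21×2.38 + 0.195×15.9 + 0.062×16.1 = 5.599
R = 3.243/5.599 = 0.5792 kJ/s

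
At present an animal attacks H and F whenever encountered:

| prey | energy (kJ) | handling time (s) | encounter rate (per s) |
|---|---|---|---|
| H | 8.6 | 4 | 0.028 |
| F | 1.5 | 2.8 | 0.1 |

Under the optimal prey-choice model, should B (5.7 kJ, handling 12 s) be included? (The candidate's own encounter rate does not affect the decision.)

Yes

Current rate: (0.028×8.6 + 0.1×1.5)/(1 + 0.028×4 + 0.1×2.8) = 0.2807 kJ/s.
Profitability of B: 5.7/12 = 0.475 kJ/s.
0.475 > 0.2807, so adding B raises the average — include it.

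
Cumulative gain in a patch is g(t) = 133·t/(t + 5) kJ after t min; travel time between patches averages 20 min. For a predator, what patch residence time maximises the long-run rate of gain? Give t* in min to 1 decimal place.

10.0 min

By the marginal value theorem, leave when the instantaneous gain rate g'(t) equals the habitat-wide average g(t)/(T + t).
g'(t) = 133·5/(t + 5)². Setting 133·5/(t+5)² = 133t/[(t+5)(20+t)] gives 5(20+t) = t(t+5), so t² = 5×20 = 100.
t* = √100 = 10 min.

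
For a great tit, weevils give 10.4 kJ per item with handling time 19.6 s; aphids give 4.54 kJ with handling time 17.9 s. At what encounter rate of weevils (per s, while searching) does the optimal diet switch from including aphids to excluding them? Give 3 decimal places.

0.047 per s

The zero-one rule: include aphids iff E₂/h₂ > λE₁/(1+λh₁). Equality gives the switch point.
λE₁h₂ = E₂ + λE₂h₁ ⇒ λ = E₂/(E₁h₂ − E₂h₁) = 4.54/(186.2 − 88.98) = 0.04672 per s.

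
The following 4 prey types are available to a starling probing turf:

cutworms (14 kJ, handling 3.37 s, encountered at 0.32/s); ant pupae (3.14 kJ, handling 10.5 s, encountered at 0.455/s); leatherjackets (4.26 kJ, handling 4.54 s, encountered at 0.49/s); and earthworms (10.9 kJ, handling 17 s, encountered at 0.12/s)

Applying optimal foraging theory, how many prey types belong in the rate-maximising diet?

1

Rank by E/h (kJ/s): cutworms 4.15, leatherjackets 0.938, earthworms 0.641, ant pupae 0.299. Include each in turn until the next type's E/h falls below the running intake rate.
Rate on top 1: 2.156. leatherjackets: 0.938 < 2.156 → exclude; stop.
Optimal diet: cutworms — 1 of 4 types.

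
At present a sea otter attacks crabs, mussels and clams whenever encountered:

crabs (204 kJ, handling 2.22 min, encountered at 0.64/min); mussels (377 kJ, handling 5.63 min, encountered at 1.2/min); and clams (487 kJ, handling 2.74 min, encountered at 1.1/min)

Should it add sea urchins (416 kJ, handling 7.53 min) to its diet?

On crabs, mussels and clams alone, R = ΣλE/(1+Σλh) = 1119/12.19 = 91.76 kJ/min.
sea urchins: E/h = 416/7.53 = 55.25 kJ/min.
55.25 < 91.76, so adding sea urchins would lower the average — exclude it.

No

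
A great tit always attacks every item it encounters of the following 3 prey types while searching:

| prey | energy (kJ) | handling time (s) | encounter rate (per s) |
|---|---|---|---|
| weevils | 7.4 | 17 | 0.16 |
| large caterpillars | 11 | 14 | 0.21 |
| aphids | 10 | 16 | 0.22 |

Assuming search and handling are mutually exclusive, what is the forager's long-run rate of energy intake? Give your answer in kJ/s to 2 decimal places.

0.56 kJ/s

R = Σλ_iE_i / (1 + Σλ_ih_i)
Numerator: 0.16×7.4 + 0.21×11 + 0.22×10 = 5.694
Denominator: 1 + 0.16×17 + 0.21×14 + 0.22×16 = 10.18
R = 5.694/10.18 = 0.5593 kJ/s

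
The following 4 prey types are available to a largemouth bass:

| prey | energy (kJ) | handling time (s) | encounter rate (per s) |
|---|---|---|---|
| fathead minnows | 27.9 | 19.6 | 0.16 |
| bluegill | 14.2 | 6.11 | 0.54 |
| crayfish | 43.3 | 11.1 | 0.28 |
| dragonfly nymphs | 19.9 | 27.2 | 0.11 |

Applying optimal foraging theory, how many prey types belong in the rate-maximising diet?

1

E/h in descending order: crayfish 3.9, bluegill 2.32, fathead minnows 1.42, dragonfly nymphs 0.732 kJ/s. The optimal diet is the largest prefix of this list for which every included type satisfies E_i/h_i > R on the types above it.
Rate on top 1: 2.951. bluegill: 2.32 < 2.951 → exclude; stop.
Optimal diet: crayfish — 1 of 4 types.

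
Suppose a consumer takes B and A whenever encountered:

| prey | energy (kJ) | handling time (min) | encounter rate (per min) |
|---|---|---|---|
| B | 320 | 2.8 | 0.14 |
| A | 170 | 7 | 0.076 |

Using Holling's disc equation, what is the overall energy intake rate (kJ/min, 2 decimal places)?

30.00 kJ/min

R = Σλ_iE_i / (1 + Σλ_ih_i)
Numerator: 0.14×320 + 0.076×170 = 57.72
Denominator: 1 + 0.14×2.8 + 0.076×7 = 1.924
R = 57.72/1.924 = 30 kJ/min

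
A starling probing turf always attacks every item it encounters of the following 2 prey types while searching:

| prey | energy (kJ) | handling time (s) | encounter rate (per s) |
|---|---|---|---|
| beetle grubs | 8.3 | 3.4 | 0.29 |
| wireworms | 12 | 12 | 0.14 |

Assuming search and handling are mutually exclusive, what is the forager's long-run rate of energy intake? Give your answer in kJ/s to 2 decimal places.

1.11 kJ/s

R = (0.29×8.3 + 0.14×12) / (1 + 0.29×3.4 + 0.14×12) = 4.087/3.666 = 1.115 kJ/s.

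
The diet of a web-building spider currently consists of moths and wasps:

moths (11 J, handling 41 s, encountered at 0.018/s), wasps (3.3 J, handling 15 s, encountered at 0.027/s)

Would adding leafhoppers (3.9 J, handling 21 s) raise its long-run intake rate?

Yes

On moths and wasps alone, R = ΣλE/(1+Σλh) = 0.2871/2.143 = 0.134 J/s.
leafhoppers: E/h = 3.9/21 = 0.1857 J/s.
Since 0.1857 > R, including leafhoppers increases the long-run rate.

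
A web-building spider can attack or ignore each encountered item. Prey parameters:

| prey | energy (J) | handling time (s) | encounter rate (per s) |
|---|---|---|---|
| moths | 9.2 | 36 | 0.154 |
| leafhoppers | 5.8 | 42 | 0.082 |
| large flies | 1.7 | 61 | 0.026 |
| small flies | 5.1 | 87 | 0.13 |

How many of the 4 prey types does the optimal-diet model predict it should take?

E/h in descending order: moths 0.256, leafhoppers 0.138, small flies 0.0586, large flies 0.0279 J/s. The optimal diet is the largest prefix of this list for which every included type satisfies E_i/h_i > R on the types above it.
Rate on top 1: 0.2165. leafhoppers: 0.138 < 0.2165 → exclude; stop.
Optimal diet: moths — 1 of 4 types.

1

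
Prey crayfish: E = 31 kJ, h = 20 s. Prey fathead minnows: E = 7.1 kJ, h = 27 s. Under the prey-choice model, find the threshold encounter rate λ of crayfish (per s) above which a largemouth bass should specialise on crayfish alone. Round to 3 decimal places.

0.010 per s

The zero-one rule: include fathead minnows iff E₂/h₂ > λE₁/(1+λh₁). Equality gives the switch point.
λE₁h₂ = E₂ + λE₂h₁ ⇒ λ = E₂/(E₁h₂ − E₂h₁) = 7.1/(837 − 142) = 0.01022 per s.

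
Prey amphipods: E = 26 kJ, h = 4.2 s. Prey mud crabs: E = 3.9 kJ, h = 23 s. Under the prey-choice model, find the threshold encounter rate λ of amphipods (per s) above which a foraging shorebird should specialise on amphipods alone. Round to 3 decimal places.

0.007 per s

The zero-one rule: include mud crabs iff E₂/h₂ > λE₁/(1+λh₁). Equality gives the switch point.
λE₁h₂ = E₂ + λE₂h₁ ⇒ λ = E₂/(E₁h₂ − E₂h₁) = 3.9/(598 − 16.38) = 0.006705 per s.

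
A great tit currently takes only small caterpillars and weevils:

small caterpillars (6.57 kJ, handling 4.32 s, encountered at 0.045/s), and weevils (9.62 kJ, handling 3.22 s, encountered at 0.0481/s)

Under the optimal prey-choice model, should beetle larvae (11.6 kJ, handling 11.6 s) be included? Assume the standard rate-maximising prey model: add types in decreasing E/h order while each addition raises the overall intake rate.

Intake rate on the current diet: R = (0.045×6.57 + 0.0481×9.62) / (1 + 0.045×4.32 + 0.0481×3.22) = 0.7584/1.349 = 0.5621 kJ/s.
Profitability of beetle larvae: 11.6/11.6 = 1 kJ/s.
1 > 0.5621, so adding beetle larvae raises the average — include it.

Yes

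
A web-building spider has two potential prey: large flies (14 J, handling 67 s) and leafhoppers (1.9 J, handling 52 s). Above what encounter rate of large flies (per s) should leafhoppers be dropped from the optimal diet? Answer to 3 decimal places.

At the threshold, the rate on large flies alone equals the profitability of leafhoppers: λ·14/(1 + λ·67) = 1.9/52 = 0.03654.
Rearranging, λ(14 − 0.03654×67) = 0.03654, so λ = 0.03654/11.55 = 0.003163 per s.

0.003 per s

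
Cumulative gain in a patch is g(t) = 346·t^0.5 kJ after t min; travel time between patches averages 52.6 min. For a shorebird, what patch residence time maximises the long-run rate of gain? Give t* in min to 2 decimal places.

Maximise g(t)/(T+t): set derivative to zero → g'(t)(T+t) = g(t).
g'(t) = 0.5·346·t^-0.5. Setting 0.5·346·t^-0.5 = 346·t^0.5/(52.6+t) gives 0.5(52.6+t) = t, so 0.50·t = 0.5×52.6.
t* = 0.5×52.6/0.50 = 52.6 min.

52.60 min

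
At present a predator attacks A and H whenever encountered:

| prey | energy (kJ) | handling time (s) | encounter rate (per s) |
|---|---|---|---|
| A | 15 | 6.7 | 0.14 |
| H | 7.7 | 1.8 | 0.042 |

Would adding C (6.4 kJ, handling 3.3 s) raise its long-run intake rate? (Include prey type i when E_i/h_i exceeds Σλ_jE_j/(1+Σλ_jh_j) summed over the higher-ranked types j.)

Yes

On A and H alone, R = ΣλE/(1+Σλh) = 2.423/2.014 = 1.204 kJ/s.
Profitability of C: 6.4/3.3 = 1.939 kJ/s.
1.939 > 1.204, so adding C raises the average — include it.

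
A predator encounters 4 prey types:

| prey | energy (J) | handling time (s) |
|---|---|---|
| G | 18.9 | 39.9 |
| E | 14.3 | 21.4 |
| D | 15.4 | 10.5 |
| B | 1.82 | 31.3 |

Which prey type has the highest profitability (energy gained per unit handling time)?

In descending order of E/h:
D: 15.4/10.5 = 1.47 J/s
E: 14.3/21.4 = 0.668 J/s
G: 18.9/39.9 = 0.474 J/s
B: 1.82/31.3 = 0.0581 J/s

D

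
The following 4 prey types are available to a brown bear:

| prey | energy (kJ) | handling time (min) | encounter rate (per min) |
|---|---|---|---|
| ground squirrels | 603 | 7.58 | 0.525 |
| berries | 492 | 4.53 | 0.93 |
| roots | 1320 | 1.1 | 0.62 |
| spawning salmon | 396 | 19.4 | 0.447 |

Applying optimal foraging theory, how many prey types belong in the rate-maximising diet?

1

E/h in descending order: roots 1.2e+03, berries 109, ground squirrels 79.6, spawning salmon 20.4 kJ/min. The optimal diet is the largest prefix of this list for which every included type satisfies E_i/h_i > R on the types above it.
Rate on top 1: 486.6. berries: 109 < 486.6 → exclude; stop.
Optimal diet: roots — 1 of 4 types.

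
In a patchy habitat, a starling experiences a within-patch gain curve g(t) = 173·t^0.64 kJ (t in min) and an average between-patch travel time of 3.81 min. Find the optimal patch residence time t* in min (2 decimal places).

6.77 min

By the marginal value theorem, leave when the instantaneous gain rate g'(t) equals the habitat-wide average g(t)/(T + t).
g'(t) = 0.64·173·t^-0.36. Setting 0.64·173·t^-0.36 = 173·t^0.64/(3.81+t) gives 0.64(3.81+t) = t, so 0.36·t = 0.64×3.81.
t* = 0.64×3.81/0.36 = 6.773 min.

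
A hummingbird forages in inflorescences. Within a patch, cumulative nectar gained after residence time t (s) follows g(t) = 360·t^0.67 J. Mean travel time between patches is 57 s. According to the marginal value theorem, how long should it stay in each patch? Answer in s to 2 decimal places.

Optimal t* satisfies g'(t*) = g(t*)/(T + t*).
g'(t) = 0.67·360·t^-0.33. Setting 0.67·360·t^-0.33 = 360·t^0.67/(57+t) gives 0.67(57+t) = t, so 0.33·t = 0.67×57.
t* = 0.67×57/0.33 = 115.7 s.

115.73 s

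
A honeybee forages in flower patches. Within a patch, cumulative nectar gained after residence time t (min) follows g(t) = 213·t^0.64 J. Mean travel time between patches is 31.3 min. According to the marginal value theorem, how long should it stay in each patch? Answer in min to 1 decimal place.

55.6 min

Maximise g(t)/(T+t): set derivative to zero → g'(t)(T+t) = g(t).
g'(t) = 0.64·213·t^-0.36. Setting 0.64·213·t^-0.36 = 213·t^0.64/(31.3+t) gives 0.64(31.3+t) = t, so 0.36·t = 0.64×31.3.
t* = 0.64×31.3/0.36 = 55.64 min.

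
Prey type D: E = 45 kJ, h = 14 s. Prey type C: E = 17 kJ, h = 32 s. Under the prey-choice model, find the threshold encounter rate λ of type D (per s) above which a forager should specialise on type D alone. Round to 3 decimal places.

The zero-one rule: include type C iff E₂/h₂ > λE₁/(1+λh₁). Equality gives the switch point.
λE₁h₂ = E₂ + λE₂h₁ ⇒ λ = E₂/(E₁h₂ − E₂h₁) = 17/(1440 − 238) = 0.01414 per s.

0.014 per s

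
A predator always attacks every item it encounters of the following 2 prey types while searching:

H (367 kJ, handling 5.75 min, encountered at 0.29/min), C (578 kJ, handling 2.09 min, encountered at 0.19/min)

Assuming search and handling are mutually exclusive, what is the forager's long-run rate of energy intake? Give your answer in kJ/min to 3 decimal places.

R = Σλ_iE_i / (1 + Σλ_ih_i)
Numerator: 0.29×367 + 0.19×578 = 216.2
Denominator: 1 + 0.29×5.75 + 0.19×2.09 = 3.065
R = 216.2/3.065 = 70.56 kJ/min

70.564 kJ/min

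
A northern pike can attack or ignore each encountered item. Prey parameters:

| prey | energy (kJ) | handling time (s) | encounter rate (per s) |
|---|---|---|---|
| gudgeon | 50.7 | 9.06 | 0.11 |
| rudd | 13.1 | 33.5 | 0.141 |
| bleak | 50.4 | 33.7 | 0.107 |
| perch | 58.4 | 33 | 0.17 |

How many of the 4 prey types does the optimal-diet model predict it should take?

E/h in descending order: gudgeon 5.6, perch 1.77, bleak 1.5, rudd 0.391 kJ/s. The optimal diet is the largest prefix of this list for which every included type satisfies E_i/h_i > R on the types above it.
Rate on top 1: 2.793. perch: 1.77 < 2.793 → exclude; stop.
Optimal diet: gudgeon — 1 of 4 types.

1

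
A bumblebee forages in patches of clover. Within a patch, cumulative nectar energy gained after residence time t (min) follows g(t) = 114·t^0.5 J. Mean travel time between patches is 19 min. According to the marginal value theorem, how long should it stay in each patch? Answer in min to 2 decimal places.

19.00 min

Maximise g(t)/(T+t): set derivative to zero → g'(t)(T+t) = g(t).
g'(t) = 0.5·114·t^-0.5. Setting 0.5·114·t^-0.5 = 114·t^0.5/(19+t) gives 0.5(19+t) = t, so 0.50·t = 0.5×19.
t* = 0.5×19/0.50 = 19 min.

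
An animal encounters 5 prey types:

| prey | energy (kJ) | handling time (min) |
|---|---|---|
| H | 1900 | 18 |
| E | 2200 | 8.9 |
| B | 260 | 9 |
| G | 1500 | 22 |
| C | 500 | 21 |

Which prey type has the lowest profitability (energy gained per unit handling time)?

C

In descending order of E/h:
E: 2200/8.9 = 247 kJ/min
H: 1900/18 = 106 kJ/min
G: 1500/22 = 68.2 kJ/min
B: 260/9 = 28.9 kJ/min
C: 500/21 = 23.8 kJ/min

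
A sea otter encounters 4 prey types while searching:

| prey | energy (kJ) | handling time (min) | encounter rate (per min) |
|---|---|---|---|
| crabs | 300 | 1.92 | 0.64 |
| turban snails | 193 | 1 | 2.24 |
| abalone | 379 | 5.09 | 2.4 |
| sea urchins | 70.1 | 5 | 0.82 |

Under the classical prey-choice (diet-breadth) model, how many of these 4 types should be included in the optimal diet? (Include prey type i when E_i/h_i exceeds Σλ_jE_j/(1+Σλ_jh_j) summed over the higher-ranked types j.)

Profitabilities (E/h, kJ/min): turban snails 193, crabs 156, abalone 74.5, sea urchins 14. Add prey in this order while the next type's profitability exceeds the intake rate on those already taken.
Rate on top 1: 133.4. crabs: 156 > 133.4 → include.
Rate on top 2: 139.7. abalone: 74.5 < 139.7 → exclude; stop.
Optimal diet: turban snails, crabs — 2 of 4 types.

2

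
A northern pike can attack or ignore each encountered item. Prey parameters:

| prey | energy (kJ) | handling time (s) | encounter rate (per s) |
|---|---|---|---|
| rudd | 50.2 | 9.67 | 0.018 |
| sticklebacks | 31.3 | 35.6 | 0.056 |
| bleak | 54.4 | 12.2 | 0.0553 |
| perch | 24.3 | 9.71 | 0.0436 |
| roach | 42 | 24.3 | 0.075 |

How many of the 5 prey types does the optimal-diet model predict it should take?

Profitabilities (E/h, kJ/s): rudd 5.19, bleak 4.46, perch 2.5, roach 1.73, sticklebacks 0.879. Add prey in this order while the next type's profitability exceeds the intake rate on those already taken.
Rate on top 1: 0.7696. bleak: 4.46 > 0.7696 → include.
Rate on top 2: 2.116. perch: 2.5 > 2.116 → include.
Rate on top 3: 2.188. roach: 1.73 < 2.188 → exclude; stop.
Optimal diet: rudd, bleak, perch — 3 of 5 types.

3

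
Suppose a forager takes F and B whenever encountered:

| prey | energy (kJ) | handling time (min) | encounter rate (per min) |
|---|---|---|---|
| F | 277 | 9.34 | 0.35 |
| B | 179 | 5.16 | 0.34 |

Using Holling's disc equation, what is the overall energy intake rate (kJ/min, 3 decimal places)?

26.199 kJ/min

Energy encountered per unit search time: 0.35×277 + 0.34×179 = 157.8 kJ/min.
Handling time per unit search time: 0.35×9.34 + 0.34×5.16 = 5.023.
Rate = 157.8/(1 + 5.023) = 26.2 kJ/min.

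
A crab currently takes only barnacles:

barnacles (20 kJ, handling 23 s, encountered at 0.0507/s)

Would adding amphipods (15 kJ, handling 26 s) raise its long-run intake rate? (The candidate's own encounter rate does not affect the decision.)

Yes

Intake rate on the current diet: R = (0.0507×20) / (1 + 0.0507×23) = 1.014/2.166 = 0.4681 kJ/s.
amphipods: E/h = 15/26 = 0.5769 kJ/s.
0.5769 > 0.4681, so adding amphipods raises the average — include it.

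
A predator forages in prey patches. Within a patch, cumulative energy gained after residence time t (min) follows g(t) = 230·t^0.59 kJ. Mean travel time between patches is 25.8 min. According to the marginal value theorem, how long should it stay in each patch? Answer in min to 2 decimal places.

37.13 min

Maximise g(t)/(T+t): set derivative to zero → g'(t)(T+t) = g(t).
g'(t) = 0.59·230·t^-0.41. Setting 0.59·230·t^-0.41 = 230·t^0.59/(25.8+t) gives 0.59(25.8+t) = t, so 0.41·t = 0.59×25.8.
t* = 0.59×25.8/0.41 = 37.13 min.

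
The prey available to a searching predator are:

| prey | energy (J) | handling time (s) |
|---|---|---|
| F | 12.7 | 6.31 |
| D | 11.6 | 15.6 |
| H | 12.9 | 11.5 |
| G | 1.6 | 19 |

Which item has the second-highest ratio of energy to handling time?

In descending order of E/h:
F: 12.7/6.31 = 2.01 J/s
H: 12.9/11.5 = 1.12 J/s
D: 11.6/15.6 = 0.744 J/s
G: 1.6/19 = 0.0842 J/s

H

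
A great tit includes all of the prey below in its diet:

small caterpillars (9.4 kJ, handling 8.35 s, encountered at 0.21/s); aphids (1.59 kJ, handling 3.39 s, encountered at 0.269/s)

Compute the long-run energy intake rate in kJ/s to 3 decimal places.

R = Σλ_iE_i / (1 + Σλ_ih_i)
Numerator: 0.21×9.4 + 0.269×1.59 = 2.402
Denominator: 1 + 0.21×8.35 + 0.269×3.39 = 3.665
R = 2.402/3.665 = 0.6552 kJ/s

0.655 kJ/s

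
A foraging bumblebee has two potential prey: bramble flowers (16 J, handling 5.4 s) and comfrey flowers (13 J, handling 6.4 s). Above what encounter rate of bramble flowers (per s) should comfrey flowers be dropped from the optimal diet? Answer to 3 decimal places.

0.404 per s

The zero-one rule: include comfrey flowers iff E₂/h₂ > λE₁/(1+λh₁). Equality gives the switch point.
λE₁h₂ = E₂ + λE₂h₁ ⇒ λ = E₂/(E₁h₂ − E₂h₁) = 13/(102.4 − 70.2) = 0.4037 per s.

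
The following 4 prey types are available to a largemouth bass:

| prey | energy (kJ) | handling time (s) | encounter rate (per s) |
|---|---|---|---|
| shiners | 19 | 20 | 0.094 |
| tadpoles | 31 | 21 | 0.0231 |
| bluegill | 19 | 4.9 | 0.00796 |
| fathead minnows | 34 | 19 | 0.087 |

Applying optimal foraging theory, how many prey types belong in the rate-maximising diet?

Profitabilities (E/h, kJ/s): bluegill 3.88, fathead minnows 1.79, tadpoles 1.48, shiners 0.95. Add prey in this order while the next type's profitability exceeds the intake rate on those already taken.
Rate on top 1: 0.1456. fathead minnows: 1.79 > 0.1456 → include.
Rate on top 2: 1.155. tadpoles: 1.48 > 1.155 → include.
Rate on top 3: 1.204. shiners: 0.95 < 1.204 → exclude; stop.
Optimal diet: bluegill, fathead minnows, tadpoles — 3 of 4 types.

3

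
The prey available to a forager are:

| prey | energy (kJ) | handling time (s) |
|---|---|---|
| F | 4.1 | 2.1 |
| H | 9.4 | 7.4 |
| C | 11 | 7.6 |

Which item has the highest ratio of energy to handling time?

F

Profitability E/h (kJ/s): F = 4.1/2.1 = 1.95, H = 9.4/7.4 = 1.27, C = 11/7.6 = 1.45.
Ranked: F > C > H.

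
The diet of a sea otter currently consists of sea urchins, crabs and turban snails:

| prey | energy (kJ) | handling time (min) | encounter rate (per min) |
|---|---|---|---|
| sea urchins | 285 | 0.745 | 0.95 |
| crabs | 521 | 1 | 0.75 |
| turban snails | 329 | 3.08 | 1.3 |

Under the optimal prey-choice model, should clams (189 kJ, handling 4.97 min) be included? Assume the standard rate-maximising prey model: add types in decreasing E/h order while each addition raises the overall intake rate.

No

Current rate: (0.95×285 + 0.75×521 + 1.3×329)/(1 + 0.95×0.745 + 0.75×1 + 1.3×3.08) = 168.6 kJ/min.
Profitability of clams: 189/4.97 = 38.03 kJ/min.
38.03 < 168.6, so adding clams would lower the average — exclude it.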